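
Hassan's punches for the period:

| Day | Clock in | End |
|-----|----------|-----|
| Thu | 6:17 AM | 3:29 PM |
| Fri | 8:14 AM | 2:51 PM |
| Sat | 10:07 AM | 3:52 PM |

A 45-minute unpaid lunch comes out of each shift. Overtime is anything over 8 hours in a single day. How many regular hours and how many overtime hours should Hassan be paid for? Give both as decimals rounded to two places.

Thu: 6:17 AM–3:29 PM = 9 h 12 min; less 45 min break → 8 h 27 min
Fri: 8:14 AM–2:51 PM = 6 h 37 min; less 45 min break → 5 h 52 min
Sat: 10:07 AM–3:52 PM = 5 h 45 min; less 45 min break → 5 h 0 min
Thu reg 8 h 0 min / OT 0 h 27 min; Fri reg 5 h 52 min / OT 0 h 0 min; Sat reg 5 h 0 min / OT 0 h 0 min.
Totals: regular 18 h 52 min, overtime 0 h 27 min.

Regular 18.87 hours, overtime 0.45 hours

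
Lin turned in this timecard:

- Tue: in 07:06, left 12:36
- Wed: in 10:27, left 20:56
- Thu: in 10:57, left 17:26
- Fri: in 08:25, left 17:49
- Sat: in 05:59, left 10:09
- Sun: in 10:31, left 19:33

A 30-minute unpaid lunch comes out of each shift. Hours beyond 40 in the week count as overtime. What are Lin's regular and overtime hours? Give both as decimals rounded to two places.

Regular 40.00 hours, overtime 2.07 hours

Tue: 07:06–12:36 = 5 h 30 min; less 30 min break → 5 h 0 min
Wed: 10:27–20:56 = 10 h 29 min; less 30 min break → 9 h 59 min
Thu: 10:57–17:26 = 6 h 29 min; less 30 min break → 5 h 59 min
Fri: 08:25–17:49 = 9 h 24 min; less 30 min break → 8 h 54 min
Sat: 05:59–10:09 = 4 h 10 min; less 30 min break → 3 h 40 min
Sun: 10:31–19:33 = 9 h 2 min; less 30 min break → 8 h 32 min
Total worked: 42 h 4 min = 42.07 h.
Threshold 40 h → overtime 2 h 4 min, regular 40 h 0 min.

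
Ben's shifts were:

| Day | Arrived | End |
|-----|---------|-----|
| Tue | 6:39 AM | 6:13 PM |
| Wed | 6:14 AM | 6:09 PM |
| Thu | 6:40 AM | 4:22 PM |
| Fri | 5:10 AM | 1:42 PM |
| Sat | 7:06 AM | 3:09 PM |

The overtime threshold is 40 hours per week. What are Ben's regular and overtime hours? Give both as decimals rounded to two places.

Tue: 6:39 AM–6:13 PM = 11 h 34 min
Wed: 6:14 AM–6:09 PM = 11 h 55 min
Thu: 6:40 AM–4:22 PM = 9 h 42 min
Fri: 5:10 AM–1:42 PM = 8 h 32 min
Sat: 7:06 AM–3:09 PM = 8 h 3 min
Total worked: 49 h 46 min = 49.77 h.
Threshold 40 h → overtime 9 h 46 min, regular 40 h 0 min.

Regular 40.00 hours, overtime 9.77 hours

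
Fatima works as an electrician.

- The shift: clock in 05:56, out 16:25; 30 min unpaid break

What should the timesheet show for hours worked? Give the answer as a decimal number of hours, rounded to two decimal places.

The shift: 05:56–16:25 = 10 h 29 min; less 30 min break → 9 h 59 min

9.98 hours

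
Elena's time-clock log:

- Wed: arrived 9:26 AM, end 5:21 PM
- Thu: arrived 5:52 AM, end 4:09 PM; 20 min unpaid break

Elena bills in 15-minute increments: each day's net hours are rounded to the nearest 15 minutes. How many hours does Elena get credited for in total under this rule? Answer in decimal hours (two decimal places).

Wed: 9:26 AM–5:21 PM = 7 h 55 min → rounds to 8 h 0 min
Thu: 5:52 AM–4:09 PM = 10 h 17 min − 20 min = 9 h 57 min → rounds to 10 h 0 min
Total credited: 18 h 0 min.

18.00 hours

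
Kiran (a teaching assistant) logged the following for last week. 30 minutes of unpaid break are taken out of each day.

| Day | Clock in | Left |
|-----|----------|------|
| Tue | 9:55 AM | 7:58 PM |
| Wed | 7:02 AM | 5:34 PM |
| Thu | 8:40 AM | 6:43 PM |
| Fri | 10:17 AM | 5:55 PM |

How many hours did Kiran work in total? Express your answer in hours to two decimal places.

Tue: 9:55 AM–7:58 PM = 10 h 3 min; less 30 min break → 9 h 33 min
Wed: 7:02 AM–5:34 PM = 10 h 32 min; less 30 min break → 10 h 2 min
Thu: 8:40 AM–6:43 PM = 10 h 3 min; less 30 min break → 9 h 33 min
Fri: 10:17 AM–5:55 PM = 7 h 38 min; less 30 min break → 7 h 8 min
Total: 9 h 33 min + 10 h 2 min + 9 h 33 min + 7 h 8 min = 36 h 16 min.

36.27 hours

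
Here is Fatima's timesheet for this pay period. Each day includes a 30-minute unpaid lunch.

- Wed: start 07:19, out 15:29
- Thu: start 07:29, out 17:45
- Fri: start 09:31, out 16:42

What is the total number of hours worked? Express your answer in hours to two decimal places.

24.12 hours

Wed: 07:19–15:29 = 8 h 10 min; less 30 min break → 7 h 40 min
Thu: 07:29–17:45 = 10 h 16 min; less 30 min break → 9 h 46 min
Fri: 09:31–16:42 = 7 h 11 min; less 30 min break → 6 h 41 min
Total: 7 h 40 min + 9 h 46 min + 6 h 41 min = 24 h 7 min.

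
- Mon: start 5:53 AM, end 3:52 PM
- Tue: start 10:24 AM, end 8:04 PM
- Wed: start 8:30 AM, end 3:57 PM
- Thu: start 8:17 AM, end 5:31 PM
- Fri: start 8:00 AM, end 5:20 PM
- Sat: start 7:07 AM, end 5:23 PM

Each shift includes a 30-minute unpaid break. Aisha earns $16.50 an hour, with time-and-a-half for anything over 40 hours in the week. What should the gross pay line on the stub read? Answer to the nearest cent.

Mon: 5:53 AM–3:52 PM = 9 h 59 min; less 30 min break → 9 h 29 min
Tue: 10:24 AM–8:04 PM = 9 h 40 min; less 30 min break → 9 h 10 min
Wed: 8:30 AM–3:57 PM = 7 h 27 min; less 30 min break → 6 h 57 min
Thu: 8:17 AM–5:31 PM = 9 h 14 min; less 30 min break → 8 h 44 min
Fri: 8:00 AM–5:20 PM = 9 h 20 min; less 30 min break → 8 h 50 min
Sat: 7:07 AM–5:23 PM = 10 h 16 min; less 30 min break → 9 h 46 min
Total worked: 52 h 56 min = 3176 min.
Regular 40 h 0 min = 2400 min at $16.50/h; overtime 12 h 56 min = 776 min at $24.75/h.
Pay = (2400 × $16.50 + 776 × $24.75) ÷ 60 = $980.10.

$980.10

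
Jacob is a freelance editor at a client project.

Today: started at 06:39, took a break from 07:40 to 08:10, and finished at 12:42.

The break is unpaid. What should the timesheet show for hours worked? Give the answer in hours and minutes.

Today: 06:39–12:42 = 6 h 3 min; less 30 min break → 5 h 33 min

5 h 33 min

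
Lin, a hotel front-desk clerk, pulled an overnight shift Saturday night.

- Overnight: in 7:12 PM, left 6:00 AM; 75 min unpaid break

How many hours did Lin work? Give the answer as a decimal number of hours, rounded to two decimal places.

Overnight: 7:12 PM → midnight = 4 h 48 min; midnight → 6:00 AM = 6 h 0 min; span 10 h 48 min; less 75 min break → 9 h 33 min

9.55 hours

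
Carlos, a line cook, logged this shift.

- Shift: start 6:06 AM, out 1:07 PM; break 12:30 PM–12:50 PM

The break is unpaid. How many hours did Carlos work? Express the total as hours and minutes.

Shift: 6:06 AM–1:07 PM = 7 h 1 min; less 20 min break → 6 h 41 min

6 h 41 min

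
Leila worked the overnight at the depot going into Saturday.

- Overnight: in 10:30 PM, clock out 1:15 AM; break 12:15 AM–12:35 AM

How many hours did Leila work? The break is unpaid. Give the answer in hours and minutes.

Overnight: 10:30 PM → midnight = 1 h 30 min; midnight → 1:15 AM = 1 h 15 min; span 2 h 45 min; less 20 min break → 2 h 25 min

2 h 25 min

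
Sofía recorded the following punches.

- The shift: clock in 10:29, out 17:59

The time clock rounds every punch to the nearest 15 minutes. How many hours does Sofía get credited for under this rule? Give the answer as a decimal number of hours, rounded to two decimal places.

7.50 hours

The shift: in 10:29→10:30, out 17:59→18:00; 7 h 30 min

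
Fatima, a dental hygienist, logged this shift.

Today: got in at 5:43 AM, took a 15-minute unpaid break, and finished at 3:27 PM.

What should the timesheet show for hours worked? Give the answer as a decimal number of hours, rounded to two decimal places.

Today: 5:43 AM–3:27 PM = 9 h 44 min; less 15 min break → 9 h 29 min

9.48 hours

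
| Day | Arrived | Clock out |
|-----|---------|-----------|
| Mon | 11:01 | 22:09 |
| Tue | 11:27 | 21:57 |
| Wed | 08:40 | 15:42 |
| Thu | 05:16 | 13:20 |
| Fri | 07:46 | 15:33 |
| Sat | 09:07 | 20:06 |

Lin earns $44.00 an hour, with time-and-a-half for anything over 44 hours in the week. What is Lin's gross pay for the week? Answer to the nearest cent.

Mon: 11:01–22:09 = 11 h 8 min
Tue: 11:27–21:57 = 10 h 30 min
Wed: 08:40–15:42 = 7 h 2 min
Thu: 05:16–13:20 = 8 h 4 min
Fri: 07:46–15:33 = 7 h 47 min
Sat: 09:07–20:06 = 10 h 59 min
Total worked: 55 h 30 min = 3330 min.
Regular 44 h 0 min = 2640 min at $44.00/h; overtime 11 h 30 min = 690 min at $66.00/h.
Pay = (2640 × $44.00 + 690 × $66.00) ÷ 60 = $2695.00.

$2695.00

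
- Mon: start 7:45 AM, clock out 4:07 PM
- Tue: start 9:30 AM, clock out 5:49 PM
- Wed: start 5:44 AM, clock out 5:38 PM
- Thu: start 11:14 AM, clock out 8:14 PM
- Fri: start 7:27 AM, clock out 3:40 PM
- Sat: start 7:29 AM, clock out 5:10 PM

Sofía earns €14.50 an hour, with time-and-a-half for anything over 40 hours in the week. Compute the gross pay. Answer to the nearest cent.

€916.76

Mon: 7:45 AM–4:07 PM = 8 h 22 min
Tue: 9:30 AM–5:49 PM = 8 h 19 min
Wed: 5:44 AM–5:38 PM = 11 h 54 min
Thu: 11:14 AM–8:14 PM = 9 h 0 min
Fri: 7:27 AM–3:40 PM = 8 h 13 min
Sat: 7:29 AM–5:10 PM = 9 h 41 min
Total worked: 55 h 29 min = 3329 min.
Regular 40 h 0 min = 2400 min at €14.50/h; overtime 15 h 29 min = 929 min at €21.75/h.
Pay = (2400 × €14.50 + 929 × €21.75) ÷ 60 = €916.76.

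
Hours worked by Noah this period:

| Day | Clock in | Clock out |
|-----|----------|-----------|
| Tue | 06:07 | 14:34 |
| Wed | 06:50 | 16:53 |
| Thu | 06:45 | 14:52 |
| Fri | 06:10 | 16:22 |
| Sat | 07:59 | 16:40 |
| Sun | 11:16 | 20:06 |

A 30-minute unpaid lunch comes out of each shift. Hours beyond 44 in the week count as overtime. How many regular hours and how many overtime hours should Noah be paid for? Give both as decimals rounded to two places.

Tue: 06:07–14:34 = 8 h 27 min; less 30 min break → 7 h 57 min
Wed: 06:50–16:53 = 10 h 3 min; less 30 min break → 9 h 33 min
Thu: 06:45–14:52 = 8 h 7 min; less 30 min break → 7 h 37 min
Fri: 06:10–16:22 = 10 h 12 min; less 30 min break → 9 h 42 min
Sat: 07:59–16:40 = 8 h 41 min; less 30 min break → 8 h 11 min
Sun: 11:16–20:06 = 8 h 50 min; less 30 min break → 8 h 20 min
Total worked: 51 h 20 min = 51.33 h.
Threshold 44 h → overtime 7 h 20 min, regular 44 h 0 min.

Regular 44.00 hours, overtime 7.33 hours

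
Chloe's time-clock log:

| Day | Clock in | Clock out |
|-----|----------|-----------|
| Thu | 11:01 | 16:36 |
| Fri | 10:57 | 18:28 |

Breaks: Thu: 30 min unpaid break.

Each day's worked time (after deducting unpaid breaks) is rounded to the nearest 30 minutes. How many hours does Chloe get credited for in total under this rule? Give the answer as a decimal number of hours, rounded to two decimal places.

12.50 hours

Thu: 11:01–16:36 = 5 h 35 min − 30 min = 5 h 5 min → rounds to 5 h 0 min
Fri: 10:57–18:28 = 7 h 31 min → rounds to 7 h 30 min
Total credited: 12 h 30 min.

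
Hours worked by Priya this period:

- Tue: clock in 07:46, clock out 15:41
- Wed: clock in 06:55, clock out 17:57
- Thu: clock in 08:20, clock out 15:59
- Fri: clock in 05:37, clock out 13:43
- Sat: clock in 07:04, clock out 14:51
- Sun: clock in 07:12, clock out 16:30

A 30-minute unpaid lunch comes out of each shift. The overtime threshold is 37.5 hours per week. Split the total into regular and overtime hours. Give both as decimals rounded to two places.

Regular 37.50 hours, overtime 11.28 hours

Tue: 07:46–15:41 = 7 h 55 min; less 30 min break → 7 h 25 min
Wed: 06:55–17:57 = 11 h 2 min; less 30 min break → 10 h 32 min
Thu: 08:20–15:59 = 7 h 39 min; less 30 min break → 7 h 9 min
Fri: 05:37–13:43 = 8 h 6 min; less 30 min break → 7 h 36 min
Sat: 07:04–14:51 = 7 h 47 min; less 30 min break → 7 h 17 min
Sun: 07:12–16:30 = 9 h 18 min; less 30 min break → 8 h 48 min
Total worked: 48 h 47 min = 48.78 h.
Threshold 37.5 h → overtime 11 h 17 min, regular 37 h 30 min.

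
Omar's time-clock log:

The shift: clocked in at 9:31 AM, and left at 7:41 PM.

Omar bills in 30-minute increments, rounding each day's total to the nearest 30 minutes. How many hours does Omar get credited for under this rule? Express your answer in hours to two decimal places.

The shift: 9:31 AM–7:41 PM = 10 h 10 min → rounds to 10 h 0 min

10.00 hours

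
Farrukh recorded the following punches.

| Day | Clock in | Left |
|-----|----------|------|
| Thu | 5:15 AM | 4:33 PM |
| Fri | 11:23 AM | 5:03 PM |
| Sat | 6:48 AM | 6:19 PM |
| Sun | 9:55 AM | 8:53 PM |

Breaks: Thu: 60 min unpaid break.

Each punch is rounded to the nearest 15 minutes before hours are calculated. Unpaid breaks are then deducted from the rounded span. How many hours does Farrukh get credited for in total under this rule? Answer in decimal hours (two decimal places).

38.25 hours

Thu: in 5:15 AM→5:15 AM, out 4:33 PM→4:30 PM; 11 h 15 min − 60 min = 10 h 15 min
Fri: in 11:23 AM→11:30 AM, out 5:03 PM→5:00 PM; 5 h 30 min
Sat: in 6:48 AM→6:45 AM, out 6:19 PM→6:15 PM; 11 h 30 min
Sun: in 9:55 AM→10:00 AM, out 8:53 PM→9:00 PM; 11 h 0 min
Total credited: 38 h 15 min.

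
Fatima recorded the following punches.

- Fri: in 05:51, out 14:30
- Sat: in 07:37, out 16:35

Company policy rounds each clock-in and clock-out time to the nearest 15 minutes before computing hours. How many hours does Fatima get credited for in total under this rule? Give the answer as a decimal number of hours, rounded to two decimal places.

Fri: in 05:51→05:45, out 14:30→14:30; 8 h 45 min
Sat: in 07:37→07:30, out 16:35→16:30; 9 h 0 min
Total credited: 17 h 45 min.

17.75 hours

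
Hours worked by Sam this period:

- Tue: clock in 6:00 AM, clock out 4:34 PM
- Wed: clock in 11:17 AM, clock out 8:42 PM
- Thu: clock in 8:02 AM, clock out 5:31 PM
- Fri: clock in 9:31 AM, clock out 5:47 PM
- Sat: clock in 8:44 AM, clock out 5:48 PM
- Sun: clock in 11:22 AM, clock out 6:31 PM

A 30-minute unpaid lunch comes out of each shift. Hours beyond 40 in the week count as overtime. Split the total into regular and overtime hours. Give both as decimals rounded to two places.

Regular 40.00 hours, overtime 10.95 hours

Tue: 6:00 AM–4:34 PM = 10 h 34 min; less 30 min break → 10 h 4 min
Wed: 11:17 AM–8:42 PM = 9 h 25 min; less 30 min break → 8 h 55 min
Thu: 8:02 AM–5:31 PM = 9 h 29 min; less 30 min break → 8 h 59 min
Fri: 9:31 AM–5:47 PM = 8 h 16 min; less 30 min break → 7 h 46 min
Sat: 8:44 AM–5:48 PM = 9 h 4 min; less 30 min break → 8 h 34 min
Sun: 11:22 AM–6:31 PM = 7 h 9 min; less 30 min break → 6 h 39 min
Total worked: 50 h 57 min = 50.95 h.
Threshold 40 h → overtime 10 h 57 min, regular 40 h 0 min.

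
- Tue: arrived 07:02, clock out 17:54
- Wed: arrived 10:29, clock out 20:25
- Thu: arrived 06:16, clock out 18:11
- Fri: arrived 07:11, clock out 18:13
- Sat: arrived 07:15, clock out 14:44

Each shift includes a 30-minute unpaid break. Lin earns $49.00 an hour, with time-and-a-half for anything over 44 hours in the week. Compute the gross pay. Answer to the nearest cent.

$2503.90

Tue: 07:02–17:54 = 10 h 52 min; less 30 min break → 10 h 22 min
Wed: 10:29–20:25 = 9 h 56 min; less 30 min break → 9 h 26 min
Thu: 06:16–18:11 = 11 h 55 min; less 30 min break → 11 h 25 min
Fri: 07:11–18:13 = 11 h 2 min; less 30 min break → 10 h 32 min
Sat: 07:15–14:44 = 7 h 29 min; less 30 min break → 6 h 59 min
Total worked: 48 h 44 min = 2924 min.
Regular 44 h 0 min = 2640 min at $49.00/h; overtime 4 h 44 min = 284 min at $73.50/h.
Pay = (2640 × $49.00 + 284 × $73.50) ÷ 60 = $2503.90.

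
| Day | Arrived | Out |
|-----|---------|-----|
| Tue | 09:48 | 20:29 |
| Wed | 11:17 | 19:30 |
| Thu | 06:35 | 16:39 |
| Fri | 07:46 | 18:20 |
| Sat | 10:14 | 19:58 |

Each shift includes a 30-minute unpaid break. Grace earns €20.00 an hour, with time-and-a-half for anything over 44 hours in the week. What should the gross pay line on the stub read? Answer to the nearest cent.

Tue: 09:48–20:29 = 10 h 41 min; less 30 min break → 10 h 11 min
Wed: 11:17–19:30 = 8 h 13 min; less 30 min break → 7 h 43 min
Thu: 06:35–16:39 = 10 h 4 min; less 30 min break → 9 h 34 min
Fri: 07:46–18:20 = 10 h 34 min; less 30 min break → 10 h 4 min
Sat: 10:14–19:58 = 9 h 44 min; less 30 min break → 9 h 14 min
Total worked: 46 h 46 min = 2806 min.
Regular 44 h 0 min = 2640 min at €20.00/h; overtime 2 h 46 min = 166 min at €30.00/h.
Pay = (2640 × €20.00 + 166 × €30.00) ÷ 60 = €963.00.

€963.00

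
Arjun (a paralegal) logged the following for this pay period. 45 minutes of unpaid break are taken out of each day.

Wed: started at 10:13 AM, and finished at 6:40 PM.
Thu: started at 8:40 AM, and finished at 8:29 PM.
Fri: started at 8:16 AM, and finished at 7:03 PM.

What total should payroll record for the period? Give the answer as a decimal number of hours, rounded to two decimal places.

Wed: 10:13 AM–6:40 PM = 8 h 27 min; less 45 min break → 7 h 42 min
Thu: 8:40 AM–8:29 PM = 11 h 49 min; less 45 min break → 11 h 4 min
Fri: 8:16 AM–7:03 PM = 10 h 47 min; less 45 min break → 10 h 2 min
Total: 7 h 42 min + 11 h 4 min + 10 h 2 min = 28 h 48 min.

28.80 hours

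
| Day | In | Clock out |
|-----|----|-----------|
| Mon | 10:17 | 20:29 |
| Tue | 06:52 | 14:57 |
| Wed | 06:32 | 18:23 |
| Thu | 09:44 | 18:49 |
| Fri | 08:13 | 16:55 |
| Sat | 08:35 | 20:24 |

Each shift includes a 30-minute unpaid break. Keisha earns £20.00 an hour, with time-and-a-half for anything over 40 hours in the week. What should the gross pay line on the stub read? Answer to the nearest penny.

£1302.00

Mon: 10:17–20:29 = 10 h 12 min; less 30 min break → 9 h 42 min
Tue: 06:52–14:57 = 8 h 5 min; less 30 min break → 7 h 35 min
Wed: 06:32–18:23 = 11 h 51 min; less 30 min break → 11 h 21 min
Thu: 09:44–18:49 = 9 h 5 min; less 30 min break → 8 h 35 min
Fri: 08:13–16:55 = 8 h 42 min; less 30 min break → 8 h 12 min
Sat: 08:35–20:24 = 11 h 49 min; less 30 min break → 11 h 19 min
Total worked: 56 h 44 min = 3404 min.
Regular 40 h 0 min = 2400 min at £20.00/h; overtime 16 h 44 min = 1004 min at £30.00/h.
Pay = (2400 × £20.00 + 1004 × £30.00) ÷ 60 = £1302.00.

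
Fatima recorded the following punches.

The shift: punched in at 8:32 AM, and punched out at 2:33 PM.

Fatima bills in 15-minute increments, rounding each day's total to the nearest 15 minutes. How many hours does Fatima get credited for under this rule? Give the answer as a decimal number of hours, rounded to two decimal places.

The shift: 8:32 AM–2:33 PM = 6 h 1 min → rounds to 6 h 0 min

6.00 hours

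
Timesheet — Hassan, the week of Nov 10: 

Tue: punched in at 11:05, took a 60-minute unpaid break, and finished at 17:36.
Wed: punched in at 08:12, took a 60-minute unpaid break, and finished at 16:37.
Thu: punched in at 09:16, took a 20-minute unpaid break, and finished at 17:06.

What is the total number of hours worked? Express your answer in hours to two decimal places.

20.43 hours

Tue: 11:05–17:36 = 6 h 31 min; less 60 min break → 5 h 31 min
Wed: 08:12–16:37 = 8 h 25 min; less 60 min break → 7 h 25 min
Thu: 09:16–17:06 = 7 h 50 min; less 20 min break → 7 h 30 min
Total: 5 h 31 min + 7 h 25 min + 7 h 30 min = 20 h 26 min.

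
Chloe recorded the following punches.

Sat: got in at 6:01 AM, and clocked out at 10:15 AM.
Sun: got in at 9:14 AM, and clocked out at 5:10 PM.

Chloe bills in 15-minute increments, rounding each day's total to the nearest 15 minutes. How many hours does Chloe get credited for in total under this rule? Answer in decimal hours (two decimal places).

12.25 hours

Sat: 6:01 AM–10:15 AM = 4 h 14 min → rounds to 4 h 15 min
Sun: 9:14 AM–5:10 PM = 7 h 56 min → rounds to 8 h 0 min
Total credited: 12 h 15 min.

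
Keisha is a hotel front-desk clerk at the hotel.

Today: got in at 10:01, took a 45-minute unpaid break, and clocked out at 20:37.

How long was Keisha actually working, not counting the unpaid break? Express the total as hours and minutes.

9 h 51 min

Today: 10:01–20:37 = 10 h 36 min; less 45 min break → 9 h 51 min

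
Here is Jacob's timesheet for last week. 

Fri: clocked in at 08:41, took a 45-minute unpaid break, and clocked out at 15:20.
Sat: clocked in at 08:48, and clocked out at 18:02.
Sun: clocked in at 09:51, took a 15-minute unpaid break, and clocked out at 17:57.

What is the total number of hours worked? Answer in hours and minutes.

Fri: 08:41–15:20 = 6 h 39 min; less 45 min break → 5 h 54 min
Sat: 08:48–18:02 = 9 h 14 min
Sun: 09:51–17:57 = 8 h 6 min; less 15 min break → 7 h 51 min
Total: 5 h 54 min + 9 h 14 min + 7 h 51 min = 22 h 59 min.

22 h 59 min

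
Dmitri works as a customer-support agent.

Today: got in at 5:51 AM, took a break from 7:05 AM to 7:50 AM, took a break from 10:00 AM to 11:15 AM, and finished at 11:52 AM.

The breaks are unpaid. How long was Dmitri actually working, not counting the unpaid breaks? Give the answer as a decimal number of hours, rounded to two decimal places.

4.02 hours

Today: 5:51 AM–11:52 AM = 6 h 1 min; less 120 min break → 4 h 1 min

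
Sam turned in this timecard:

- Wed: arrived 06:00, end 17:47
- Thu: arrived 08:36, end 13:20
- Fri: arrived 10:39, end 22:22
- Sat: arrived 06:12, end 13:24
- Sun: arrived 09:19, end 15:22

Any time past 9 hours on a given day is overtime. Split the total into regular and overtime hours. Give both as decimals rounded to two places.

Wed: 06:00–17:47 = 11 h 47 min
Thu: 08:36–13:20 = 4 h 44 min
Fri: 10:39–22:22 = 11 h 43 min
Sat: 06:12–13:24 = 7 h 12 min
Sun: 09:19–15:22 = 6 h 3 min
Wed reg 9 h 0 min / OT 2 h 47 min; Thu reg 4 h 44 min / OT 0 h 0 min; Fri reg 9 h 0 min / OT 2 h 43 min; Sat reg 7 h 12 min / OT 0 h 0 min; Sun reg 6 h 3 min / OT 0 h 0 min.
Totals: regular 35 h 59 min, overtime 5 h 30 min.

Regular 35.98 hours, overtime 5.50 hours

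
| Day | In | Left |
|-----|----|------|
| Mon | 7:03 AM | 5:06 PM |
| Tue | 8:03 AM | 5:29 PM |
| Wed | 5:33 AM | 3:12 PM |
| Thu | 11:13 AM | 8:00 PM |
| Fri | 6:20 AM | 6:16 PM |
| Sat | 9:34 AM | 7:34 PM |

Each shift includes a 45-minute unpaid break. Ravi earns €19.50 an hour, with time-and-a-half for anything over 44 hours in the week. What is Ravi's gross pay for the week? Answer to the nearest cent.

€1189.99

Mon: 7:03 AM–5:06 PM = 10 h 3 min; less 45 min break → 9 h 18 min
Tue: 8:03 AM–5:29 PM = 9 h 26 min; less 45 min break → 8 h 41 min
Wed: 5:33 AM–3:12 PM = 9 h 39 min; less 45 min break → 8 h 54 min
Thu: 11:13 AM–8:00 PM = 8 h 47 min; less 45 min break → 8 h 2 min
Fri: 6:20 AM–6:16 PM = 11 h 56 min; less 45 min break → 11 h 11 min
Sat: 9:34 AM–7:34 PM = 10 h 0 min; less 45 min break → 9 h 15 min
Total worked: 55 h 21 min = 3321 min.
Regular 44 h 0 min = 2640 min at €19.50/h; overtime 11 h 21 min = 681 min at €29.25/h.
Pay = (2640 × €19.50 + 681 × €29.25) ÷ 60 = €1189.99.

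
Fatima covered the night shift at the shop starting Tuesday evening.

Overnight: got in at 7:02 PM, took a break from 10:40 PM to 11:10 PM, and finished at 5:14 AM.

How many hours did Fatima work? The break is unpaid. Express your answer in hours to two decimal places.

9.70 hours

Overnight: 7:02 PM → midnight = 4 h 58 min; midnight → 5:14 AM = 5 h 14 min; span 10 h 12 min; less 30 min break → 9 h 42 min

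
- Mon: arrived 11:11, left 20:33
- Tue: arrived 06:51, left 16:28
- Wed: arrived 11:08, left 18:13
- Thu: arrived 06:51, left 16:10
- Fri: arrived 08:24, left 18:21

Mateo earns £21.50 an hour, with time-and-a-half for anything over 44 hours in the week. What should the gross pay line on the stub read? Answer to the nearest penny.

Mon: 11:11–20:33 = 9 h 22 min
Tue: 06:51–16:28 = 9 h 37 min
Wed: 11:08–18:13 = 7 h 5 min
Thu: 06:51–16:10 = 9 h 19 min
Fri: 08:24–18:21 = 9 h 57 min
Total worked: 45 h 20 min = 2720 min.
Regular 44 h 0 min = 2640 min at £21.50/h; overtime 1 h 20 min = 80 min at £32.25/h.
Pay = (2640 × £21.50 + 80 × £32.25) ÷ 60 = £989.00.

£989.00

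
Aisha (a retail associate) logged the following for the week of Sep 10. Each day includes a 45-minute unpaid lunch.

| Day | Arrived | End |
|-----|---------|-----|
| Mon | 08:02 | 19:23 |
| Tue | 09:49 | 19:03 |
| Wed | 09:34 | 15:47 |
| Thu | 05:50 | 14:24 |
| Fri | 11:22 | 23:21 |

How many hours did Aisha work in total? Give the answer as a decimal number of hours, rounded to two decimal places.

Mon: 08:02–19:23 = 11 h 21 min; less 45 min break → 10 h 36 min
Tue: 09:49–19:03 = 9 h 14 min; less 45 min break → 8 h 29 min
Wed: 09:34–15:47 = 6 h 13 min; less 45 min break → 5 h 28 min
Thu: 05:50–14:24 = 8 h 34 min; less 45 min break → 7 h 49 min
Fri: 11:22–23:21 = 11 h 59 min; less 45 min break → 11 h 14 min
Total: 10 h 36 min + 8 h 29 min + 5 h 28 min + 7 h 49 min + 11 h 14 min = 43 h 36 min.

43.60 hours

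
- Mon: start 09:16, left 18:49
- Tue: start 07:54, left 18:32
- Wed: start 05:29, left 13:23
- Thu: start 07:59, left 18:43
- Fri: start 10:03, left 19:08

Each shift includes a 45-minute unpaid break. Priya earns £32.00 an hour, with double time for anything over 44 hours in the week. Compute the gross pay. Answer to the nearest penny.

£1417.60

Mon: 09:16–18:49 = 9 h 33 min; less 45 min break → 8 h 48 min
Tue: 07:54–18:32 = 10 h 38 min; less 45 min break → 9 h 53 min
Wed: 05:29–13:23 = 7 h 54 min; less 45 min break → 7 h 9 min
Thu: 07:59–18:43 = 10 h 44 min; less 45 min break → 9 h 59 min
Fri: 10:03–19:08 = 9 h 5 min; less 45 min break → 8 h 20 min
Total worked: 44 h 9 min = 2649 min.
Regular 44 h 0 min = 2640 min at £32.00/h; overtime 0 h 9 min = 9 min at £64.00/h.
Pay = (2640 × £32.00 + 9 × £64.00) ÷ 60 = £1417.60.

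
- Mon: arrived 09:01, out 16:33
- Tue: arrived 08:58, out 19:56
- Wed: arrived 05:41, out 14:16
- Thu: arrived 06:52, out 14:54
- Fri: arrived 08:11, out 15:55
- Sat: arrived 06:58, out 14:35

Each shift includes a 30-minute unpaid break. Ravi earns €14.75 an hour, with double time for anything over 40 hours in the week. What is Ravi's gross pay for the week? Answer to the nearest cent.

Mon: 09:01–16:33 = 7 h 32 min; less 30 min break → 7 h 2 min
Tue: 08:58–19:56 = 10 h 58 min; less 30 min break → 10 h 28 min
Wed: 05:41–14:16 = 8 h 35 min; less 30 min break → 8 h 5 min
Thu: 06:52–14:54 = 8 h 2 min; less 30 min break → 7 h 32 min
Fri: 08:11–15:55 = 7 h 44 min; less 30 min break → 7 h 14 min
Sat: 06:58–14:35 = 7 h 37 min; less 30 min break → 7 h 7 min
Total worked: 47 h 28 min = 2848 min.
Regular 40 h 0 min = 2400 min at €14.75/h; overtime 7 h 28 min = 448 min at €29.50/h.
Pay = (2400 × €14.75 + 448 × €29.50) ÷ 60 = €810.27.

€810.27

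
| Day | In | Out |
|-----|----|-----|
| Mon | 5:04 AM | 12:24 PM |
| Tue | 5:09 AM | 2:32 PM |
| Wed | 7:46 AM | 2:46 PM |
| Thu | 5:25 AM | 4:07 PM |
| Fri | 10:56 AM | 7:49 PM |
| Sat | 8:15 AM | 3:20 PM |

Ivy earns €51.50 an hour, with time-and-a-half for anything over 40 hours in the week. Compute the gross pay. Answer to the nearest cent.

Mon: 5:04 AM–12:24 PM = 7 h 20 min
Tue: 5:09 AM–2:32 PM = 9 h 23 min
Wed: 7:46 AM–2:46 PM = 7 h 0 min
Thu: 5:25 AM–4:07 PM = 10 h 42 min
Fri: 10:56 AM–7:49 PM = 8 h 53 min
Sat: 8:15 AM–3:20 PM = 7 h 5 min
Total worked: 50 h 23 min = 3023 min.
Regular 40 h 0 min = 2400 min at €51.50/h; overtime 10 h 23 min = 623 min at €77.25/h.
Pay = (2400 × €51.50 + 623 × €77.25) ÷ 60 = €2862.11.

€2862.11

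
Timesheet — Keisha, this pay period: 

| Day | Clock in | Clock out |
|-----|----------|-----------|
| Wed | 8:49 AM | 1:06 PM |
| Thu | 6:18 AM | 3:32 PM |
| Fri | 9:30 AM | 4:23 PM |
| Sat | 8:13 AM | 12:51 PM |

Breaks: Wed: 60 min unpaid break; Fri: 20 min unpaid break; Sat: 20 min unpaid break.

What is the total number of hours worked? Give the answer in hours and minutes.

23 h 22 min

Wed: 8:49 AM–1:06 PM = 4 h 17 min; less 60 min break → 3 h 17 min
Thu: 6:18 AM–3:32 PM = 9 h 14 min
Fri: 9:30 AM–4:23 PM = 6 h 53 min; less 20 min break → 6 h 33 min
Sat: 8:13 AM–12:51 PM = 4 h 38 min; less 20 min break → 4 h 18 min
Total: 3 h 17 min + 9 h 14 min + 6 h 33 min + 4 h 18 min = 23 h 22 min.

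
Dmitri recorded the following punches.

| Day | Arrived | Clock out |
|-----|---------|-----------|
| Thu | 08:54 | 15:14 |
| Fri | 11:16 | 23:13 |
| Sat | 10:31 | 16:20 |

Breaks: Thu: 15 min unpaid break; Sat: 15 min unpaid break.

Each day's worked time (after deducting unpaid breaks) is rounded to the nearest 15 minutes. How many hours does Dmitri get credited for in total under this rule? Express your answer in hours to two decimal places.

23.50 hours

Thu: 08:54–15:14 = 6 h 20 min − 15 min = 6 h 5 min → rounds to 6 h 0 min
Fri: 11:16–23:13 = 11 h 57 min → rounds to 12 h 0 min
Sat: 10:31–16:20 = 5 h 49 min − 15 min = 5 h 34 min → rounds to 5 h 30 min
Total credited: 23 h 30 min.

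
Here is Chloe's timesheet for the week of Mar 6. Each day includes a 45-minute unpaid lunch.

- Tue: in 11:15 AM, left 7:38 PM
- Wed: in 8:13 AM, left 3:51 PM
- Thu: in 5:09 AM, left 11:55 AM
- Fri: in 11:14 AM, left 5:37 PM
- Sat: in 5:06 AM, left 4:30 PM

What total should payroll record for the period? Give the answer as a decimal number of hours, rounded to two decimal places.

Tue: 11:15 AM–7:38 PM = 8 h 23 min; less 45 min break → 7 h 38 min
Wed: 8:13 AM–3:51 PM = 7 h 38 min; less 45 min break → 6 h 53 min
Thu: 5:09 AM–11:55 AM = 6 h 46 min; less 45 min break → 6 h 1 min
Fri: 11:14 AM–5:37 PM = 6 h 23 min; less 45 min break → 5 h 38 min
Sat: 5:06 AM–4:30 PM = 11 h 24 min; less 45 min break → 10 h 39 min
Total: 7 h 38 min + 6 h 53 min + 6 h 1 min + 5 h 38 min + 10 h 39 min = 36 h 49 min.

36.82 hours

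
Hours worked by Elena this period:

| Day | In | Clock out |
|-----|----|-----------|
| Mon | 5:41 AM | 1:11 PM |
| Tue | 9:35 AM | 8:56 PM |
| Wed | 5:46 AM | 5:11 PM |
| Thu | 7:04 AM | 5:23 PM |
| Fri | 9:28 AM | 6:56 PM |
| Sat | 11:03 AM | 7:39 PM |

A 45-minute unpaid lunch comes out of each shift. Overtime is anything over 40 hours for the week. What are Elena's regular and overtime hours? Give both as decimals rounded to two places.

Regular 40.00 hours, overtime 14.15 hours

Mon: 5:41 AM–1:11 PM = 7 h 30 min; less 45 min break → 6 h 45 min
Tue: 9:35 AM–8:56 PM = 11 h 21 min; less 45 min break → 10 h 36 min
Wed: 5:46 AM–5:11 PM = 11 h 25 min; less 45 min break → 10 h 40 min
Thu: 7:04 AM–5:23 PM = 10 h 19 min; less 45 min break → 9 h 34 min
Fri: 9:28 AM–6:56 PM = 9 h 28 min; less 45 min break → 8 h 43 min
Sat: 11:03 AM–7:39 PM = 8 h 36 min; less 45 min break → 7 h 51 min
Total worked: 54 h 9 min = 54.15 h.
Threshold 40 h → overtime 14 h 9 min, regular 40 h 0 min.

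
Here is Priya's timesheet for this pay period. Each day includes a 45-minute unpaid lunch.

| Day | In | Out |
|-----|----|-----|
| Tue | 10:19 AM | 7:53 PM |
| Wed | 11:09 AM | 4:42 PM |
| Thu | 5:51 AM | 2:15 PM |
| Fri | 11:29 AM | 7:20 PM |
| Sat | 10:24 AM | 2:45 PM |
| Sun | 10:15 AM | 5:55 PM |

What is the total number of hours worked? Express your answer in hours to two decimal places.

Tue: 10:19 AM–7:53 PM = 9 h 34 min; less 45 min break → 8 h 49 min
Wed: 11:09 AM–4:42 PM = 5 h 33 min; less 45 min break → 4 h 48 min
Thu: 5:51 AM–2:15 PM = 8 h 24 min; less 45 min break → 7 h 39 min
Fri: 11:29 AM–7:20 PM = 7 h 51 min; less 45 min break → 7 h 6 min
Sat: 10:24 AM–2:45 PM = 4 h 21 min; less 45 min break → 3 h 36 min
Sun: 10:15 AM–5:55 PM = 7 h 40 min; less 45 min break → 6 h 55 min
Total: 8 h 49 min + 4 h 48 min + 7 h 39 min + 7 h 6 min + 3 h 36 min + 6 h 55 min = 38 h 53 min.

38.88 hours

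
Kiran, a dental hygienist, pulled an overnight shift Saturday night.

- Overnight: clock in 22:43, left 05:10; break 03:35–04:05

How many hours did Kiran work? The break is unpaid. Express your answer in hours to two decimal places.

5.95 hours

Overnight: 22:43 → midnight = 1 h 17 min; midnight → 05:10 = 5 h 10 min; span 6 h 27 min; less 30 min break → 5 h 57 min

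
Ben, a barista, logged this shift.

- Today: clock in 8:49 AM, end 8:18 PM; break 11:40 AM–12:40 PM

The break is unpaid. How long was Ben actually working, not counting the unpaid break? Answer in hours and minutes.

10 h 29 min

Today: 8:49 AM–8:18 PM = 11 h 29 min; less 60 min break → 10 h 29 min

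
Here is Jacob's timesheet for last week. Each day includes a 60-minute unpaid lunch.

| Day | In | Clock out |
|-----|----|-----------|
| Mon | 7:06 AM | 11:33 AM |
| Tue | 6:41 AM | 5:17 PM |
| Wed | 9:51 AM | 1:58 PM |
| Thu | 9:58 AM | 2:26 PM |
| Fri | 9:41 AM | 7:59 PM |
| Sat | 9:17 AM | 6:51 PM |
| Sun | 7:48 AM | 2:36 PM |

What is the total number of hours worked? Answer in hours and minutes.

43 h 18 min

Mon: 7:06 AM–11:33 AM = 4 h 27 min; less 60 min break → 3 h 27 min
Tue: 6:41 AM–5:17 PM = 10 h 36 min; less 60 min break → 9 h 36 min
Wed: 9:51 AM–1:58 PM = 4 h 7 min; less 60 min break → 3 h 7 min
Thu: 9:58 AM–2:26 PM = 4 h 28 min; less 60 min break → 3 h 28 min
Fri: 9:41 AM–7:59 PM = 10 h 18 min; less 60 min break → 9 h 18 min
Sat: 9:17 AM–6:51 PM = 9 h 34 min; less 60 min break → 8 h 34 min
Sun: 7:48 AM–2:36 PM = 6 h 48 min; less 60 min break → 5 h 48 min
Total: 3 h 27 min + 9 h 36 min + 3 h 7 min + 3 h 28 min + 9 h 18 min + 8 h 34 min + 5 h 48 min = 43 h 18 min.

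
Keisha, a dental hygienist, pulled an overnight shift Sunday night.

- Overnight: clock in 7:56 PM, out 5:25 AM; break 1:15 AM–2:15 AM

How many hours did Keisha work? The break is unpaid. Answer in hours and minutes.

Overnight: 7:56 PM → midnight = 4 h 4 min; midnight → 5:25 AM = 5 h 25 min; span 9 h 29 min; less 60 min break → 8 h 29 min

8 h 29 min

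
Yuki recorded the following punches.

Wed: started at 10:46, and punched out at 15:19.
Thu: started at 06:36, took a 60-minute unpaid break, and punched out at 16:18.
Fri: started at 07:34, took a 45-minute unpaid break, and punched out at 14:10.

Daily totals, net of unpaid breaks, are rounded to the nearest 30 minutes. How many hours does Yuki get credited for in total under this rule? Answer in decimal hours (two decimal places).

19.00 hours

Wed: 10:46–15:19 = 4 h 33 min → rounds to 4 h 30 min
Thu: 06:36–16:18 = 9 h 42 min − 60 min = 8 h 42 min → rounds to 8 h 30 min
Fri: 07:34–14:10 = 6 h 36 min − 45 min = 5 h 51 min → rounds to 6 h 0 min
Total credited: 19 h 0 min.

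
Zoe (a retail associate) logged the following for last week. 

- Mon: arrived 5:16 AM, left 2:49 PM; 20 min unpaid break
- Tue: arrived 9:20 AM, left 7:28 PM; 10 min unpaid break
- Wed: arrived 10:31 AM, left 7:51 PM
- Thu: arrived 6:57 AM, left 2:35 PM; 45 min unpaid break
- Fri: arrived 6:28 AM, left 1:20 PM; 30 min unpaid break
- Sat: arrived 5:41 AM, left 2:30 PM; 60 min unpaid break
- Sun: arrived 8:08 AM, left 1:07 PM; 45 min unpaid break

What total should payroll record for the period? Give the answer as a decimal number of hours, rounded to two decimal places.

Mon: 5:16 AM–2:49 PM = 9 h 33 min; less 20 min break → 9 h 13 min
Tue: 9:20 AM–7:28 PM = 10 h 8 min; less 10 min break → 9 h 58 min
Wed: 10:31 AM–7:51 PM = 9 h 20 min
Thu: 6:57 AM–2:35 PM = 7 h 38 min; less 45 min break → 6 h 53 min
Fri: 6:28 AM–1:20 PM = 6 h 52 min; less 30 min break → 6 h 22 min
Sat: 5:41 AM–2:30 PM = 8 h 49 min; less 60 min break → 7 h 49 min
Sun: 8:08 AM–1:07 PM = 4 h 59 min; less 45 min break → 4 h 14 min
Total: 9 h 13 min + 9 h 58 min + 9 h 20 min + 6 h 53 min + 6 h 22 min + 7 h 49 min + 4 h 14 min = 53 h 49 min.

53.82 hours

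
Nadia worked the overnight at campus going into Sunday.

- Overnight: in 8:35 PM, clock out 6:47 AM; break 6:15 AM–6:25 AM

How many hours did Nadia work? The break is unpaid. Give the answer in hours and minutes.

Overnight: 8:35 PM → midnight = 3 h 25 min; midnight → 6:47 AM = 6 h 47 min; span 10 h 12 min; less 10 min break → 10 h 2 min

10 h 2 min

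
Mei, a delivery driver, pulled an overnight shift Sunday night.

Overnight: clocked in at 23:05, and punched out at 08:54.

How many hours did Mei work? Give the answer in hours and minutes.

9 h 49 min

Overnight: 23:05 → midnight = 0 h 55 min; midnight → 08:54 = 8 h 54 min; span 9 h 49 min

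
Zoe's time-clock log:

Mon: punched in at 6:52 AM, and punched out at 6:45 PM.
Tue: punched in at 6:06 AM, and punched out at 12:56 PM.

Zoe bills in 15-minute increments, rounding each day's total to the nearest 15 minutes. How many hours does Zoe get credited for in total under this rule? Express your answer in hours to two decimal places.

Mon: 6:52 AM–6:45 PM = 11 h 53 min → rounds to 12 h 0 min
Tue: 6:06 AM–12:56 PM = 6 h 50 min → rounds to 6 h 45 min
Total credited: 18 h 45 min.

18.75 hours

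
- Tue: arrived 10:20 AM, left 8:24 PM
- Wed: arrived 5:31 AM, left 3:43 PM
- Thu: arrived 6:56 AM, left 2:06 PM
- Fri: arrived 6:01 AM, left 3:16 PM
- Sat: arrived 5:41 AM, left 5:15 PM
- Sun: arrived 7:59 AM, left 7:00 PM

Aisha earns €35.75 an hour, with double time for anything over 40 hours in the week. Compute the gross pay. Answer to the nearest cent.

Tue: 10:20 AM–8:24 PM = 10 h 4 min
Wed: 5:31 AM–3:43 PM = 10 h 12 min
Thu: 6:56 AM–2:06 PM = 7 h 10 min
Fri: 6:01 AM–3:16 PM = 9 h 15 min
Sat: 5:41 AM–5:15 PM = 11 h 34 min
Sun: 7:59 AM–7:00 PM = 11 h 1 min
Total worked: 59 h 16 min = 3556 min.
Regular 40 h 0 min = 2400 min at €35.75/h; overtime 19 h 16 min = 1156 min at €71.50/h.
Pay = (2400 × €35.75 + 1156 × €71.50) ÷ 60 = €2807.57.

€2807.57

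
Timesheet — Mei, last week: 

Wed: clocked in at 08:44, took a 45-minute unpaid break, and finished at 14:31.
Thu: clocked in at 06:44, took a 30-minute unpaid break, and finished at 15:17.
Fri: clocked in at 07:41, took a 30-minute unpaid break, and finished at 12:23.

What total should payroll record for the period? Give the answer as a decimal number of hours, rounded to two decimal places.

Wed: 08:44–14:31 = 5 h 47 min; less 45 min break → 5 h 2 min
Thu: 06:44–15:17 = 8 h 33 min; less 30 min break → 8 h 3 min
Fri: 07:41–12:23 = 4 h 42 min; less 30 min break → 4 h 12 min
Total: 5 h 2 min + 8 h 3 min + 4 h 12 min = 17 h 17 min.

17.28 hours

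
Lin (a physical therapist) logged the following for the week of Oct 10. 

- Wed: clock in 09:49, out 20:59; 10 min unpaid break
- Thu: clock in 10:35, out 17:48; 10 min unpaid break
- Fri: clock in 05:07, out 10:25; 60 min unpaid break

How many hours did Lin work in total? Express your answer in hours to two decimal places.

Wed: 09:49–20:59 = 11 h 10 min; less 10 min break → 11 h 0 min
Thu: 10:35–17:48 = 7 h 13 min; less 10 min break → 7 h 3 min
Fri: 05:07–10:25 = 5 h 18 min; less 60 min break → 4 h 18 min
Total: 11 h 0 min + 7 h 3 min + 4 h 18 min = 22 h 21 min.

22.35 hours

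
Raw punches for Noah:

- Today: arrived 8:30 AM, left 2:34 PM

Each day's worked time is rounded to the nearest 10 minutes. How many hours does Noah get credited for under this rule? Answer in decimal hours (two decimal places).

Today: 8:30 AM–2:34 PM = 6 h 4 min → rounds to 6 h 0 min

6.00 hours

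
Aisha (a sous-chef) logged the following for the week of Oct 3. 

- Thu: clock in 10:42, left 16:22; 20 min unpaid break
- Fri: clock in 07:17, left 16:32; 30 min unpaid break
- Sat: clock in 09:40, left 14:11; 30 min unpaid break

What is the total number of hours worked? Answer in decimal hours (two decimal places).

18.10 hours

Thu: 10:42–16:22 = 5 h 40 min; less 20 min break → 5 h 20 min
Fri: 07:17–16:32 = 9 h 15 min; less 30 min break → 8 h 45 min
Sat: 09:40–14:11 = 4 h 31 min; less 30 min break → 4 h 1 min
Total: 5 h 20 min + 8 h 45 min + 4 h 1 min = 18 h 6 min.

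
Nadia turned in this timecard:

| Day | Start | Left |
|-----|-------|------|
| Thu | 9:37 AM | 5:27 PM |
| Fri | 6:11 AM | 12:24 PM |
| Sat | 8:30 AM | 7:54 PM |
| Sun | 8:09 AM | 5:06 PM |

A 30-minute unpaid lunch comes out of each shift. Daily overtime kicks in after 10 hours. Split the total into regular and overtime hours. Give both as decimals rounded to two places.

Regular 31.50 hours, overtime 0.90 hours

Thu: 9:37 AM–5:27 PM = 7 h 50 min; less 30 min break → 7 h 20 min
Fri: 6:11 AM–12:24 PM = 6 h 13 min; less 30 min break → 5 h 43 min
Sat: 8:30 AM–7:54 PM = 11 h 24 min; less 30 min break → 10 h 54 min
Sun: 8:09 AM–5:06 PM = 8 h 57 min; less 30 min break → 8 h 27 min
Thu reg 7 h 20 min / OT 0 h 0 min; Fri reg 5 h 43 min / OT 0 h 0 min; Sat reg 10 h 0 min / OT 0 h 54 min; Sun reg 8 h 27 min / OT 0 h 0 min.
Totals: regular 31 h 30 min, overtime 0 h 54 min.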